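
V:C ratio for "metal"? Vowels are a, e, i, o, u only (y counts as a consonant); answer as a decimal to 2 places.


Word: "metal"
Vowels (a,e,i,o,u): 2
Consonants: 3
Ratio = 2/3
= 0.67


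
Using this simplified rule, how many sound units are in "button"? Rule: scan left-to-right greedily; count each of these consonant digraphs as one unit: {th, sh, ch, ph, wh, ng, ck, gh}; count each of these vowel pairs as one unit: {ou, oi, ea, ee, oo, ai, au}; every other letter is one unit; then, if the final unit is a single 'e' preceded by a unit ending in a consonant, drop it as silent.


Word: "button" (6 letters)
Left-to-right scan:
  [1] 'b' (letter)
  [2] 'u' (letter)
  [3] 't' (letter)
  [4] 't' (letter)
  [5] 'o' (letter)
  [6] 'n' (letter)
Units from scan: 6
Sound units = 6 units


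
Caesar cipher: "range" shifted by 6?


Word: "range"
Shift: 6
Each letter → (letter + shift) mod 26:
  'r' (17) + 6 = 23 → 'x'
  'a' (0) + 6 = 6 → 'g'
  'n' (13) + 6 = 19 → 't'
  'g' (6) + 6 = 12 → 'm'
  'e' (4) + 6 = 10 → 'k'
Result = "xgtmk"


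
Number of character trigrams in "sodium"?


Word: "sodium" (length 6)
Number of 3-grams = length - 3 + 1 = 6 - 3 + 1
= 4


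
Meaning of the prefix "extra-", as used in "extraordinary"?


Prefix: extra-
Example: extraordinary (extra- + ordinary)
Meaning = beyond


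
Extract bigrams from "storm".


Word: "storm" (length 5)
Number of bigrams = 5 - 2 + 1 = 4
  Position 0: "st"
  Position 1: "to"
  Position 2: "or"
  Position 3: "rm"
Bigrams = "st", "to", "or", "rm"


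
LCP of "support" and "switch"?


Word 1: "support"
Word 2: "switch"
Comparing from start:
  Pos 0: 's' == 's'
  Pos 1: 'u' != 'w' (stop)
LCP = "s" (length 1)


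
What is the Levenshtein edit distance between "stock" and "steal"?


Word 1: "stock" (length 5)
Word 2: "steal" (length 5)
One optimal edit sequence (insert/delete/substitute each cost 1):
  1. keep 's'
  2. keep 't'
  3. substitute 'o' -> 'e'  (+1)
  4. substitute 'c' -> 'a'  (+1)
  5. substitute 'k' -> 'l'  (+1)
Total edit operations: 3
Edit distance = 3


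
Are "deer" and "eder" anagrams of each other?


Word 1: "deer" → sorted: deer
Word 2: "eder" → sorted: deer
Same letters? deer == deer
Anagram = Yes


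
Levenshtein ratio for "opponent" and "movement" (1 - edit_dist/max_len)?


Word 1: "opponent" (length 8)
Word 2: "movement" (length 8)
One optimal edit sequence:
  1. substitute 'o' -> 'm'  (+1)
  2. substitute 'p' -> 'o'  (+1)
  3. substitute 'p' -> 'v'  (+1)
  4. substitute 'o' -> 'e'  (+1)
  5. substitute 'n' -> 'm'  (+1)
  6. keep 'e'
  7. keep 'n'
  8. keep 't'
Edit distance = 5
Max length = max(8, 8) = 8
Similarity = 1 - 5/8
= 0.3750


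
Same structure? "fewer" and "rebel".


Pattern of "fewer": [0, 1, 2, 1, 3]
Pattern of "rebel": [0, 1, 2, 1, 3]
Patterns match
Same pattern = Yes


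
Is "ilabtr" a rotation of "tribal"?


Word: "tribal", Candidate: "ilabtr"
Method: check if candidate is substring of word+word
"tribaltribal" contains "ilabtr"? No
Is rotation = No


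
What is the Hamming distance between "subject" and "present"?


Comparing character by character (same length = 7):
  Pos 0: 's' vs 'p' !=
  Pos 1: 'u' vs 'r' !=
  Pos 2: 'b' vs 'e' !=
  Pos 3: 'j' vs 's' !=
  Pos 4: 'e' vs 'e' =
  Pos 5: 'c' vs 'n' !=
  Pos 6: 't' vs 't' =
Hamming distance = 5


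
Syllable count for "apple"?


Word: "apple"
Syllable breakdown: ap / ple
Counting: 2 parts
= 2 syllables


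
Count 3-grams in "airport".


Word: "airport" (length 7)
Number of 3-grams = length - 3 + 1 = 7 - 3 + 1
= 5


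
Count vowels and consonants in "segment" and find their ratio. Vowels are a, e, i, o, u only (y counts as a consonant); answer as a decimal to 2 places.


Word: "segment"
Vowels (a,e,i,o,u): 2
Consonants: 5
Ratio = 2/5
= 0.40


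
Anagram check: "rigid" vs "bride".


Word 1: "rigid" → sorted: dgiir
Word 2: "bride" → sorted: bdeir
Same letters? dgiir != bdeir
Anagram = No


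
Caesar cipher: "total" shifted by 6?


Word: "total"
Shift: 6
Each letter → (letter + shift) mod 26:
  't' (19) + 6 = 25 → 'z'
  'o' (14) + 6 = 20 → 'u'
  't' (19) + 6 = 25 → 'z'
  'a' (0) + 6 = 6 → 'g'
  'l' (11) + 6 = 17 → 'r'
Result = "zuzgr"


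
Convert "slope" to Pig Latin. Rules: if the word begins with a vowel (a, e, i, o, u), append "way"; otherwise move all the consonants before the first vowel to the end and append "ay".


Word: "slope"
Starts with consonant(s) → move to end, add 'ay'
Consonant cluster: "sl"
Pig Latin = "opeslay"


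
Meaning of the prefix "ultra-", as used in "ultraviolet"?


Prefix: ultra-
Example: ultraviolet = ultra- + violet
Meaning = beyond


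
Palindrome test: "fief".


Word: "fief"
Reversed: "feif"
Forward == Backward? fief != feif
Palindrome = No


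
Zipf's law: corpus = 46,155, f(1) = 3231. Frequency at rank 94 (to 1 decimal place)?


Zipf's law: f(r) = f(1) / r
f(1) = 3231
f(94) = 3231 / 94
= 34.4 occurrences


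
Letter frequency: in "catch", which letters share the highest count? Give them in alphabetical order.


Word: "catch"
Letter counts:
  'a': 1
  'c': 2
  'h': 1
  't': 1
Maximum count = 2
Most frequent = 'c' (2 times each)


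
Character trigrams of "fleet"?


Word: "fleet" (length 5)
Number of trigrams = 5 - 3 + 1 = 3
  Position 0: "fle"
  Position 1: "lee"
  Position 2: "eet"
Trigrams = "fle", "lee", "eet"


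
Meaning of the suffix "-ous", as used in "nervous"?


Suffix: -ous
Example: nervous = nerve + -ous, with a spelling change
Meaning = having quality of


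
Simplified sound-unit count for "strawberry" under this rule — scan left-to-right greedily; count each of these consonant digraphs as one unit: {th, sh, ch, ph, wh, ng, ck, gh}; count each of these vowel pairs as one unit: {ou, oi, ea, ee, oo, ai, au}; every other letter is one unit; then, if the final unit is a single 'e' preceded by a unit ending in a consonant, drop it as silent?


Word: "strawberry" (10 letters)
Left-to-right scan:
  1. 's' (letter)
  2. 't' (letter)
  3. 'r' (letter)
  4. 'a' (letter)
  5. 'w' (letter)
  6. 'b' (letter)
  7. 'e' (letter)
  8. 'r' (letter)
  9. 'r' (letter)
  10. 'y' (letter)
Units from scan: 10
Sound units = 10 units


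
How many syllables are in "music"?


Word: "music"
Syllable breakdown: mu | sic
Counting: 2 parts
= 2 syllables


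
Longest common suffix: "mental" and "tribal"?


Word 1: "mental"
Word 2: "tribal"
Comparing from end:
  Pos -1: 'l' == 'l'
  Pos -2: 'a' == 'a'
  Pos -3: 't' != 'b' (stop)
LCS = "al" (length 2)


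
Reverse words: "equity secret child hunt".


Original: "equity secret child hunt"
Words (1..n): equity | secret | child | hunt
Reversed (n..1): hunt | child | secret | equity
Result = "hunt child secret equity"


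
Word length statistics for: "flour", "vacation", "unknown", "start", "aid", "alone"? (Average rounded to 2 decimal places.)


Lengths: "flour"=5, "vacation"=8, "unknown"=7, "start"=5, "aid"=3, "alone"=5
Sum = 33, Count = 6
Average = 33/6 = 5.50
= avg=5.50, min=3, max=8


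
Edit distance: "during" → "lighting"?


Word 1: "during" (length 6)
Word 2: "lighting" (length 8)
One optimal edit sequence (insert/delete/substitute each cost 1):
  1. insert 'l'  (+1)
  2. insert 'i'  (+1)
  3. substitute 'd' -> 'g'  (+1)
  4. substitute 'u' -> 'h'  (+1)
  5. substitute 'r' -> 't'  (+1)
  6. keep 'i'
  7. keep 'n'
  8. keep 'g'
Total edit operations: 5
Edit distance = 5


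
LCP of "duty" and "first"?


Word 1: "duty"
Word 2: "first"
Comparing from start:
  Pos 0: 'd' != 'f' (stop)
LCP = "" (length 0)


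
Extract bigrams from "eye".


Word: "eye" (length 3)
Number of bigrams = 3 - 2 + 1 = 2
  Position 0: "ey"
  Position 1: "ye"
Bigrams = "ey", "ye"


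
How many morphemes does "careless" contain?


Word: "careless"
Morphemes: care + -less
Each morpheme carries meaning
= 2 morphemes


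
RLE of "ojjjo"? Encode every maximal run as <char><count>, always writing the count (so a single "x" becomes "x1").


String: "ojjjo"
Scanning for consecutive runs:
  'o' x 1
  'j' x 3
  'o' x 1
RLE = "o1j3o1"


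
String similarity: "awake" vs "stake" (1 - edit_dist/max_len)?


Word 1: "awake" (length 5)
Word 2: "stake" (length 5)
One optimal edit sequence:
  1. substitute 'a' -> 's'  (+1)
  2. substitute 'w' -> 't'  (+1)
  3. keep 'a'
  4. keep 'k'
  5. keep 'e'
Edit distance = 2
Max length = max(5, 5) = 5
Similarity = 1 - 2/5
= 0.6000


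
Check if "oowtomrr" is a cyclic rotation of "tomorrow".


Word: "tomorrow", Candidate: "oowtomrr"
Method: check if candidate is substring of word+word
"tomorrowtomorrow" contains "oowtomrr"? No
Is rotation = No


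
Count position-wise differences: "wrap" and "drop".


Comparing character by character (same length = 4):
  Pos 0: 'w' vs 'd' !=
  Pos 1: 'r' vs 'r' =
  Pos 2: 'a' vs 'o' !=
  Pos 3: 'p' vs 'p' =
Hamming distance = 2


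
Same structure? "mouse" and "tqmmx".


Pattern of "mouse": [0, 1, 2, 3, 4]
Pattern of "tqmmx": [0, 1, 2, 2, 3]
Patterns do not match
Same pattern = No


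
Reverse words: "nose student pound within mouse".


Original: "nose student pound within mouse"
Words (1..n): nose | student | pound | within | mouse
Reversed (n..1): mouse | within | pound | student | nose
Result = "mouse within pound student nose"


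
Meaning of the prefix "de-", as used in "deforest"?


Prefix: de-
As in: deforest -> de- + forest
Meaning = remove / reverse


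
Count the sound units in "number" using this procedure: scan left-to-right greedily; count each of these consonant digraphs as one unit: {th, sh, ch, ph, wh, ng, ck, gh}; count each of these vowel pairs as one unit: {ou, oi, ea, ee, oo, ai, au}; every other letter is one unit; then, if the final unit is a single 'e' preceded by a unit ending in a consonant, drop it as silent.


Word: "number" (6 letters)
Left-to-right scan:
  1. 'n' (letter)
  2. 'u' (letter)
  3. 'm' (letter)
  4. 'b' (letter)
  5. 'e' (letter)
  6. 'r' (letter)
Units from scan: 6
Sound units = 6 units


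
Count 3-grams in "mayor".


Word: "mayor" (length 5)
Number of 3-grams = length - 3 + 1 = 5 - 3 + 1
= 3


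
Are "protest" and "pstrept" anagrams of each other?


Word 1: "protest" → sorted: eoprstt
Word 2: "pstrept" → sorted: epprstt
Same letters? eoprstt != epprstt
Anagram = No


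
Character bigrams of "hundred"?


Word: "hundred" (length 7)
Number of bigrams = 7 - 2 + 1 = 6
  Position 0: "hu"
  Position 1: "un"
  Position 2: "nd"
  Position 3: "dr"
  Position 4: "re"
  Position 5: "ed"
Bigrams = "hu", "un", "nd", "dr", "re", "ed"


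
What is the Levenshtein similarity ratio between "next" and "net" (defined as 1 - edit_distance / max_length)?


Word 1: "next" (length 4)
Word 2: "net" (length 3)
One optimal edit sequence:
  1. keep 'n'
  2. keep 'e'
  3. delete 'x'  (+1)
  4. keep 't'
Edit distance = 1
Max length = max(4, 3) = 4
Similarity = 1 - 1/4
= 0.7500


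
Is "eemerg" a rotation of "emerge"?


Word: "emerge", Candidate: "eemerg"
Method: check if candidate is substring of word+word
"emergeemerge" contains "eemerg"? Yes
Is rotation = Yes


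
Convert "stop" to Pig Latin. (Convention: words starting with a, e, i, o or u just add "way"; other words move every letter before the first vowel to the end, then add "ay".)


Word: "stop"
Starts with consonant(s) → move to end, add 'ay'
Consonant cluster: "st"
Pig Latin = "opstay"


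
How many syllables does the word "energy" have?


Word: "energy"
Syllable breakdown: en-er-gy
Counting: 3 parts
= 3 syllables


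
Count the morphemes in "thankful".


Word: "thankful"
Morphemes: thank | -ful
Each morpheme carries meaning
= 2 morphemes


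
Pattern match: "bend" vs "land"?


Pattern of "bend": [0, 1, 2, 3]
Pattern of "land": [0, 1, 2, 3]
Patterns match
Same pattern = Yes


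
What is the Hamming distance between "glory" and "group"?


Comparing character by character (same length = 5):
  Pos 0: 'g' vs 'g' =
  Pos 1: 'l' vs 'r' !=
  Pos 2: 'o' vs 'o' =
  Pos 3: 'r' vs 'u' !=
  Pos 4: 'y' vs 'p' !=
Hamming distance = 3


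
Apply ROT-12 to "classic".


Word: "classic"
Shift: 12
Each letter → (letter + shift) mod 26:
  'c' (2) + 12 = 14 → 'o'
  'l' (11) + 12 = 23 → 'x'
  'a' (0) + 12 = 12 → 'm'
  's' (18) + 12 = 4 → 'e'
  's' (18) + 12 = 4 → 'e'
  'i' (8) + 12 = 20 → 'u'
  'c' (2) + 12 = 14 → 'o'
Result = "oxmeeuo"


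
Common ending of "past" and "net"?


Word 1: "past"
Word 2: "net"
Comparing from end:
  Pos -1: 't' == 't'
  Pos -2: 's' != 'e' (stop)
LCS = "t" (length 1)


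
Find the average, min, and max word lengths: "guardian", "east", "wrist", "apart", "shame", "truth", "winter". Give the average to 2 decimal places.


Lengths: "guardian"=8, "east"=4, "wrist"=5, "apart"=5, "shame"=5, "truth"=5, "winter"=6
Sum = 38, Count = 7
Average = 38/7 = 5.43
= avg=5.43, min=4, max=8


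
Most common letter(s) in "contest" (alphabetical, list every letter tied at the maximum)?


Word: "contest"
Letter counts:
  'c': 1
  'e': 1
  'n': 1
  'o': 1
  's': 1
  't': 2
Maximum count = 2
Most frequent = 't' (2 times each)


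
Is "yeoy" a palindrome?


Word: "yeoy"
Reversed: "yoey"
Forward == Backward? yeoy != yoey
Palindrome = No


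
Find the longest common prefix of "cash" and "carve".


Word 1: "cash"
Word 2: "carve"
Comparing from start:
  Pos 0: 'c' == 'c'
  Pos 1: 'a' == 'a'
  Pos 2: 's' != 'r' (stop)
LCP = "ca" (length 2)


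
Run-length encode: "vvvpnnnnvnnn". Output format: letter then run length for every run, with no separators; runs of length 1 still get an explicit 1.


String: "vvvpnnnnvnnn"
Scanning for consecutive runs:
  'v' x 3
  'p' x 1
  'n' x 4
  'v' x 1
  'n' x 3
RLE = "v3p1n4v1n3"


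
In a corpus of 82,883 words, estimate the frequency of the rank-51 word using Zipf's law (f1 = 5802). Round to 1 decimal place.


Zipf's law: f(r) = f(1) / r
f(1) = 5802
f(51) = 5802 / 51
= 113.8 occurrences


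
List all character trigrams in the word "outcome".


Word: "outcome" (length 7)
Number of trigrams = 7 - 3 + 1 = 5
  Position 0: "out"
  Position 1: "utc"
  Position 2: "tco"
  Position 3: "com"
  Position 4: "ome"
Trigrams = "out", "utc", "tco", "com", "ome"


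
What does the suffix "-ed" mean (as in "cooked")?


Suffix: -ed
Example: cooked = cook + -ed
Meaning = past tense


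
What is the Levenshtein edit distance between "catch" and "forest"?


Word 1: "catch" (length 5)
Word 2: "forest" (length 6)
One optimal edit sequence (insert/delete/substitute each cost 1):
  1. insert 'f'  (+1)
  2. substitute 'c' -> 'o'  (+1)
  3. substitute 'a' -> 'r'  (+1)
  4. substitute 't' -> 'e'  (+1)
  5. substitute 'c' -> 's'  (+1)
  6. substitute 'h' -> 't'  (+1)
Total edit operations: 6
Edit distance = 6


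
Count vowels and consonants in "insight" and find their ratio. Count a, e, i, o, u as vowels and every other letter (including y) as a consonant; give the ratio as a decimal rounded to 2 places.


Word: "insight"
Vowels (a,e,i,o,u): 2
Consonants: 5
Ratio = 2/5
= 0.40


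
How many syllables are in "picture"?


Word: "picture"
Syllable breakdown: pic | ture
Counting: 2 parts
= 2 syllables


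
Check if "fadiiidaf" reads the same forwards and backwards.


Word: "fadiiidaf"
Reversed: "fadiiidaf"
Forward == Backward? fadiiidaf == fadiiidaf
Palindrome = Yes


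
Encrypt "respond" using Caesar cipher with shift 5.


Word: "respond"
Shift: 5
Each letter → (letter + shift) mod 26:
  'r' (17) + 5 = 22 → 'w'
  'e' (4) + 5 = 9 → 'j'
  's' (18) + 5 = 23 → 'x'
  'p' (15) + 5 = 20 → 'u'
  'o' (14) + 5 = 19 → 't'
  'n' (13) + 5 = 18 → 's'
  'd' (3) + 5 = 8 → 'i'
Result = "wjxutsi"


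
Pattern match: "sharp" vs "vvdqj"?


Pattern of "sharp": [0, 1, 2, 3, 4]
Pattern of "vvdqj": [0, 0, 1, 2, 3]
Patterns do not match
Same pattern = No


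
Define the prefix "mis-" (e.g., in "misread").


Prefix: mis-
Example: misread = mis- + read
Meaning = wrongly


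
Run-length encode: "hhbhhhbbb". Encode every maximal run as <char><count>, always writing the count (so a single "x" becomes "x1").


String: "hhbhhhbbb"
Scanning for consecutive runs:
  'h' x 2
  'b' x 1
  'h' x 3
  'b' x 3
RLE = "h2b1h3b3"


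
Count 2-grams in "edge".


Word: "edge" (length 4)
Number of 2-grams = length - 2 + 1 = 4 - 2 + 1
= 3


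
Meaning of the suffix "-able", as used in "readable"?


Suffix: -able
As in: readable -> read + -able
Meaning = capable of


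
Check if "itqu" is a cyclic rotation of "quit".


Word: "quit", Candidate: "itqu"
Method: check if candidate is substring of word+word
"quitquit" contains "itqu"? Yes
Is rotation = Yes


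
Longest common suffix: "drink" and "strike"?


Word 1: "drink"
Word 2: "strike"
Comparing from end:
  Pos -1: 'k' != 'e' (stop)
LCS = "" (length 0)


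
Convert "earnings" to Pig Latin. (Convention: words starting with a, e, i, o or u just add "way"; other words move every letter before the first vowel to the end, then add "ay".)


Word: "earnings"
Starts with vowel → add 'way'
Pig Latin = "earningsway"


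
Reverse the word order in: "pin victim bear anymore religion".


Original: "pin victim bear anymore religion"
Words (1..n): pin | victim | bear | anymore | religion
Reversed (n..1): religion | anymore | bear | victim | pin
Result = "religion anymore bear victim pin"


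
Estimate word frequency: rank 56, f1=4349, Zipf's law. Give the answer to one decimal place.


Zipf's law: f(r) = f(1) / r
f(1) = 4349
f(56) = 4349 / 56
= 77.7 occurrences


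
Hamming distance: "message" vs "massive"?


Comparing character by character (same length = 7):
  Pos 0: 'm' vs 'm' =
  Pos 1: 'e' vs 'a' !=
  Pos 2: 's' vs 's' =
  Pos 3: 's' vs 's' =
  Pos 4: 'a' vs 'i' !=
  Pos 5: 'g' vs 'v' !=
  Pos 6: 'e' vs 'e' =
Hamming distance = 3


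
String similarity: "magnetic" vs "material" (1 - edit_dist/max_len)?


Word 1: "magnetic" (length 8)
Word 2: "material" (length 8)
One optimal edit sequence:
  1. keep 'm'
  2. keep 'a'
  3. delete 'g'  (+1)
  4. substitute 'n' -> 't'  (+1)
  5. keep 'e'
  6. substitute 't' -> 'r'  (+1)
  7. keep 'i'
  8. insert 'a'  (+1)
  9. substitute 'c' -> 'l'  (+1)
Edit distance = 5
Max length = max(8, 8) = 8
Similarity = 1 - 5/8
= 0.3750


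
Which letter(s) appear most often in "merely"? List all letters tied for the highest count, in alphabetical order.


Word: "merely"
Letter counts:
  'e': 2
  'l': 1
  'm': 1
  'r': 1
  'y': 1
Maximum count = 2
Most frequent = 'e' (2 times each)


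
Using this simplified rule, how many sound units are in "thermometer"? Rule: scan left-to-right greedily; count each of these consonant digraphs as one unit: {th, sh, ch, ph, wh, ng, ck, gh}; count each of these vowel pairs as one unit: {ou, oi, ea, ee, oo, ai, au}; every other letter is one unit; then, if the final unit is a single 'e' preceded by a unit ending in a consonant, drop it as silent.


Word: "thermometer" (11 letters)
Left-to-right scan:
  (1) 'th' (digraph)
  (2) 'e' (letter)
  (3) 'r' (letter)
  (4) 'm' (letter)
  (5) 'o' (letter)
  (6) 'm' (letter)
  (7) 'e' (letter)
  (8) 't' (letter)
  (9) 'e' (letter)
  (10) 'r' (letter)
Units from scan: 10
Sound units = 10 units


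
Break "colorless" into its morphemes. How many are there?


Word: "colorless"
Morphemes: color / -less
Each morpheme carries meaning
= 2 morphemes


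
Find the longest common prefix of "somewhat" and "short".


Word 1: "somewhat"
Word 2: "short"
Comparing from start:
  Pos 0: 's' == 's'
  Pos 1: 'o' != 'h' (stop)
LCP = "s" (length 1)


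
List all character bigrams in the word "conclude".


Word: "conclude" (length 8)
Number of bigrams = 8 - 2 + 1 = 7
  Position 0: "co"
  Position 1: "on"
  Position 2: "nc"
  Position 3: "cl"
  Position 4: "lu"
  Position 5: "ud"
  Position 6: "de"
Bigrams = "co", "on", "nc", "cl", "lu", "ud", "de"


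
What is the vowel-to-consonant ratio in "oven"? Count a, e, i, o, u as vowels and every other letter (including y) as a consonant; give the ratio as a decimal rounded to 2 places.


Word: "oven"
Vowels (a,e,i,o,u): 2
Consonants: 2
Ratio = 2/2
= 1.00


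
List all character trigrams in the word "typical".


Word: "typical" (length 7)
Number of trigrams = 7 - 3 + 1 = 5
  Position 0: "typ"
  Position 1: "ypi"
  Position 2: "pic"
  Position 3: "ica"
  Position 4: "cal"
Trigrams = "typ", "ypi", "pic", "ica", "cal"


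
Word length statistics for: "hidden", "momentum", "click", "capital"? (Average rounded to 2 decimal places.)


Lengths: "hidden"=6, "momentum"=8, "click"=5, "capital"=7
Sum = 26, Count = 4
Average = 26/4 = 6.50
= avg=6.50, min=5, max=8


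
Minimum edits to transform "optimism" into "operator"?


Word 1: "optimism" (length 8)
Word 2: "operator" (length 8)
One optimal edit sequence (insert/delete/substitute each cost 1):
  1. keep 'o'
  2. keep 'p'
  3. substitute 't' -> 'e'  (+1)
  4. substitute 'i' -> 'r'  (+1)
  5. substitute 'm' -> 'a'  (+1)
  6. substitute 'i' -> 't'  (+1)
  7. substitute 's' -> 'o'  (+1)
  8. substitute 'm' -> 'r'  (+1)
Total edit operations: 6
Edit distance = 6


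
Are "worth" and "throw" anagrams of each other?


Word 1: "worth" → sorted: hortw
Word 2: "throw" → sorted: hortw
Same letters? hortw == hortw
Anagram = Yes


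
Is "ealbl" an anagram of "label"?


Word 1: "label" → sorted: abell
Word 2: "ealbl" → sorted: abell
Same letters? abell == abell
Anagram = Yes


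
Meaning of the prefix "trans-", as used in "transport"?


Prefix: trans-
As in: transport -> trans- + port
Meaning = across


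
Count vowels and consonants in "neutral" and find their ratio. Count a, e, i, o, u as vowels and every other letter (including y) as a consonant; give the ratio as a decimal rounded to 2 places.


Word: "neutral"
Vowels (a,e,i,o,u): 3
Consonants: 4
Ratio = 3/4
= 0.75


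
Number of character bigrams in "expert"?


Word: "expert" (length 6)
Number of 2-grams = length - 2 + 1 = 6 - 2 + 1
= 5


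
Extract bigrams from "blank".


Word: "blank" (length 5)
Number of bigrams = 5 - 2 + 1 = 4
  Position 0: "bl"
  Position 1: "la"
  Position 2: "an"
  Position 3: "nk"
Bigrams = "bl", "la", "an", "nk"


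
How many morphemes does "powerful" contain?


Word: "powerful"
Morphemes: power / -ful
Each morpheme carries meaning
= 2 morphemes


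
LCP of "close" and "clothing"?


Word 1: "close"
Word 2: "clothing"
Comparing from start:
  Pos 0: 'c' == 'c'
  Pos 1: 'l' == 'l'
  Pos 2: 'o' == 'o'
  Pos 3: 's' != 't' (stop)
LCP = "clo" (length 3)


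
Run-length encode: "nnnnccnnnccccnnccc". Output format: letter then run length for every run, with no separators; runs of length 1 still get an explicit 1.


String: "nnnnccnnnccccnnccc"
Scanning for consecutive runs:
  'n' x 4
  'c' x 2
  'n' x 3
  'c' x 4
  'n' x 2
  'c' x 3
RLE = "n4c2n3c4n2c3"


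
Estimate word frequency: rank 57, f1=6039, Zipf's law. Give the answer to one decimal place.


Zipf's law: f(r) = f(1) / r
f(1) = 6039
f(57) = 6039 / 57
= 105.9 occurrences


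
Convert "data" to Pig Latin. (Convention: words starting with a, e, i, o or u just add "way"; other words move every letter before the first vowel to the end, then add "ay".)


Word: "data"
Starts with consonant(s) → move to end, add 'ay'
Consonant cluster: "d"
Pig Latin = "ataday"


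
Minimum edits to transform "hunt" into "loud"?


Word 1: "hunt" (length 4)
Word 2: "loud" (length 4)
One optimal edit sequence (insert/delete/substitute each cost 1):
  1. substitute 'h' -> 'l'  (+1)
  2. substitute 'u' -> 'o'  (+1)
  3. substitute 'n' -> 'u'  (+1)
  4. substitute 't' -> 'd'  (+1)
Total edit operations: 4
Edit distance = 4


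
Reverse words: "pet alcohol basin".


Original: "pet alcohol basin"
Words (1..n): pet | alcohol | basin
Reversed (n..1): basin | alcohol | pet
Result = "basin alcohol pet"


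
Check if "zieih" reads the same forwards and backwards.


Word: "zieih"
Reversed: "hieiz"
Forward == Backward? zieih != hieiz
Palindrome = No


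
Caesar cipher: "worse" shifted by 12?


Word: "worse"
Shift: 12
Each letter → (letter + shift) mod 26:
  'w' (22) + 12 = 8 → 'i'
  'o' (14) + 12 = 0 → 'a'
  'r' (17) + 12 = 3 → 'd'
  's' (18) + 12 = 4 → 'e'
  'e' (4) + 12 = 16 → 'q'
Result = "iadeq"


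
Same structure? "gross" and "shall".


Pattern of "gross": [0, 1, 2, 3, 3]
Pattern of "shall": [0, 1, 2, 3, 3]
Patterns match
Same pattern = Yes


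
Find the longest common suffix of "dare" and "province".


Word 1: "dare"
Word 2: "province"
Comparing from end:
  Pos -1: 'e' == 'e'
  Pos -2: 'r' != 'c' (stop)
LCS = "e" (length 1)


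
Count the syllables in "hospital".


Word: "hospital"
Syllable breakdown: hos-pi-tal
Counting: 3 parts
= 3 syllables


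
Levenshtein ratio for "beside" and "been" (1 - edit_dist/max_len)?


Word 1: "beside" (length 6)
Word 2: "been" (length 4)
One optimal edit sequence:
  1. keep 'b'
  2. keep 'e'
  3. delete 's'  (+1)
  4. delete 'i'  (+1)
  5. substitute 'd' -> 'e'  (+1)
  6. substitute 'e' -> 'n'  (+1)
Edit distance = 4
Max length = max(6, 4) = 6
Similarity = 1 - 4/6
= 0.3333


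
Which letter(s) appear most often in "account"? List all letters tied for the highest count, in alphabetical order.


Word: "account"
Letter counts:
  'a': 1
  'c': 2
  'n': 1
  'o': 1
  't': 1
  'u': 1
Maximum count = 2
Most frequent = 'c' (2 times each)


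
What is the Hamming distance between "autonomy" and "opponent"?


Comparing character by character (same length = 8):
  Pos 0: 'a' vs 'o' !=
  Pos 1: 'u' vs 'p' !=
  Pos 2: 't' vs 'p' !=
  Pos 3: 'o' vs 'o' =
  Pos 4: 'n' vs 'n' =
  Pos 5: 'o' vs 'e' !=
  Pos 6: 'm' vs 'n' !=
  Pos 7: 'y' vs 't' !=
Hamming distance = 6


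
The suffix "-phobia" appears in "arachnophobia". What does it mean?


Suffix: -phobia
As in: arachnophobia -> arachno- + -phobia
Meaning = fear of


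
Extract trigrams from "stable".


Word: "stable" (length 6)
Number of trigrams = 6 - 3 + 1 = 4
  Position 0: "sta"
  Position 1: "tab"
  Position 2: "abl"
  Position 3: "ble"
Trigrams = "sta", "tab", "abl", "ble"


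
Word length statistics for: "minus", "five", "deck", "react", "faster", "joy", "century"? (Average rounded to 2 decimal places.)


Lengths: "minus"=5, "five"=4, "deck"=4, "react"=5, "faster"=6, "joy"=3, "century"=7
Sum = 34, Count = 7
Average = 34/7 = 4.86
= avg=4.86, min=3, max=7


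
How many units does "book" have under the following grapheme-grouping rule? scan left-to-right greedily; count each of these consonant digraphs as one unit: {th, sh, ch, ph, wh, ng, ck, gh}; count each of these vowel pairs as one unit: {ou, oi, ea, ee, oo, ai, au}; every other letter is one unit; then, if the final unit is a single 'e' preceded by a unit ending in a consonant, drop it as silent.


Word: "book" (4 letters)
Left-to-right scan:
  [1] 'b' (letter)
  [2] 'oo' (vowel-pair)
  [3] 'k' (letter)
Units from scan: 3
Sound units = 3 units


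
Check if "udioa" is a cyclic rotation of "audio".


Word: "audio", Candidate: "udioa"
Method: check if candidate is substring of word+word
"audioaudio" contains "udioa"? Yes
Is rotation = Yes


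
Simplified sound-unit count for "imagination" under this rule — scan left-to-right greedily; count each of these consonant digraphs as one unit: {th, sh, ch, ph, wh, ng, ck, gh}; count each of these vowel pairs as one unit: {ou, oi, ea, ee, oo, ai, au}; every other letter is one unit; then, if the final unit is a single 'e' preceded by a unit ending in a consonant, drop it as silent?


Word: "imagination" (11 letters)
Left-to-right scan:
  [1] 'i' (letter)
  [2] 'm' (letter)
  [3] 'a' (letter)
  [4] 'g' (letter)
  [5] 'i' (letter)
  [6] 'n' (letter)
  [7] 'a' (letter)
  [8] 't' (letter)
  [9] 'i' (letter)
  [10] 'o' (letter)
  [11] 'n' (letter)
Units from scan: 11
Sound units = 11 units


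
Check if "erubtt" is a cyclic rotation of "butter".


Word: "butter", Candidate: "erubtt"
Method: check if candidate is substring of word+word
"butterbutter" contains "erubtt"? No
Is rotation = No


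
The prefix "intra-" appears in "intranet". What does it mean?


Prefix: intra-
As in: intranet -> intra- + net
Meaning = within


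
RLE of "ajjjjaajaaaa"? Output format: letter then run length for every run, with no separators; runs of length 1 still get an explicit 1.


String: "ajjjjaajaaaa"
Scanning for consecutive runs:
  'a' x 1
  'j' x 4
  'a' x 2
  'j' x 1
  'a' x 4
RLE = "a1j4a2j1a4"


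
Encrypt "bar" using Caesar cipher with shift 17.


Word: "bar"
Shift: 17
Each letter → (letter + shift) mod 26:
  'b' (1) + 17 = 18 → 's'
  'a' (0) + 17 = 17 → 'r'
  'r' (17) + 17 = 8 → 'i'
Result = "sri"


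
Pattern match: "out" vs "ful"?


Pattern of "out": [0, 1, 2]
Pattern of "ful": [0, 1, 2]
Patterns match
Same pattern = Yes


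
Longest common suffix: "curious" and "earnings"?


Word 1: "curious"
Word 2: "earnings"
Comparing from end:
  Pos -1: 's' == 's'
  Pos -2: 'u' != 'g' (stop)
LCS = "s" (length 1)


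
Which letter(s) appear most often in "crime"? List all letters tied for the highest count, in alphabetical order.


Word: "crime"
Letter counts:
  'c': 1
  'e': 1
  'i': 1
  'm': 1
  'r': 1
Maximum count = 1
Most frequent = 'c', 'e', 'i', 'm', 'r' (1 time each)


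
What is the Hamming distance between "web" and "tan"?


Comparing character by character (same length = 3):
  Pos 0: 'w' vs 't' !=
  Pos 1: 'e' vs 'a' !=
  Pos 2: 'b' vs 'n' !=
Hamming distance = 3


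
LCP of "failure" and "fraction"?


Word 1: "failure"
Word 2: "fraction"
Comparing from start:
  Pos 0: 'f' == 'f'
  Pos 1: 'a' != 'r' (stop)
LCP = "f" (length 1)


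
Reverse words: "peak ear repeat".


Original: "peak ear repeat"
Words (1..n): peak | ear | repeat
Reversed (n..1): repeat | ear | peak
Result = "repeat ear peak"


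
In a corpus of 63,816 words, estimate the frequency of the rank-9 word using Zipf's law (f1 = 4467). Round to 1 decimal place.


Zipf's law: f(r) = f(1) / r
f(1) = 4467
f(9) = 4467 / 9
= 496.3 occurrences


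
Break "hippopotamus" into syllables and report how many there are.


Word: "hippopotamus"
Syllable breakdown: hip · po · pot · a · mus
Counting: 5 parts
= 5 syllables


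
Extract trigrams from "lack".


Word: "lack" (length 4)
Number of trigrams = 4 - 3 + 1 = 2
  Position 0: "lac"
  Position 1: "ack"
Trigrams = "lac", "ack"


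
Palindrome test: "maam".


Word: "maam"
Reversed: "maam"
Forward == Backward? maam == maam
Palindrome = Yes


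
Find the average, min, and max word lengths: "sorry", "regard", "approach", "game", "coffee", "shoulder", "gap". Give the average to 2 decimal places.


Lengths: "sorry"=5, "regard"=6, "approach"=8, "game"=4, "coffee"=6, "shoulder"=8, "gap"=3
Sum = 40, Count = 7
Average = 40/7 = 5.71
= avg=5.71, min=3, max=8


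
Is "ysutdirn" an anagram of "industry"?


Word 1: "industry" → sorted: dinrstuy
Word 2: "ysutdirn" → sorted: dinrstuy
Same letters? dinrstuy == dinrstuy
Anagram = Yes


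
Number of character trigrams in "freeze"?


Word: "freeze" (length 6)
Number of 3-grams = length - 3 + 1 = 6 - 3 + 1
= 4


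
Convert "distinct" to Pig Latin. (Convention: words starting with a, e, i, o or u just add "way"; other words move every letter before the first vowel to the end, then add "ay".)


Word: "distinct"
Starts with consonant(s) → move to end, add 'ay'
Consonant cluster: "d"
Pig Latin = "istinctday"


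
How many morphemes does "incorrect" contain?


Word: "incorrect"
Morphemes: in- + correct
Each morpheme carries meaning
= 2 morphemes


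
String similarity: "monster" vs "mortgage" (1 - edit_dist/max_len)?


Word 1: "monster" (length 7)
Word 2: "mortgage" (length 8)
One optimal edit sequence:
  1. keep 'm'
  2. keep 'o'
  3. insert 'r'  (+1)
  4. substitute 'n' -> 't'  (+1)
  5. substitute 's' -> 'g'  (+1)
  6. substitute 't' -> 'a'  (+1)
  7. substitute 'e' -> 'g'  (+1)
  8. substitute 'r' -> 'e'  (+1)
Edit distance = 6
Max length = max(7, 8) = 8
Similarity = 1 - 6/8
= 0.2500


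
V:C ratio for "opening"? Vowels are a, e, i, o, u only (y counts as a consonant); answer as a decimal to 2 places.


Word: "opening"
Vowels (a,e,i,o,u): 3
Consonants: 4
Ratio = 3/4
= 0.75


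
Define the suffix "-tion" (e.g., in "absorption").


Suffix: -tion
Example: absorption (absorb + -tion, with a spelling change)
Meaning = act or process


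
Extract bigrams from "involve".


Word: "involve" (length 7)
Number of bigrams = 7 - 2 + 1 = 6
  Position 0: "in"
  Position 1: "nv"
  Position 2: "vo"
  Position 3: "ol"
  Position 4: "lv"
  Position 5: "ve"
Bigrams = "in", "nv", "vo", "ol", "lv", "ve"


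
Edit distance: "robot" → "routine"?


Word 1: "robot" (length 5)
Word 2: "routine" (length 7)
One optimal edit sequence (insert/delete/substitute each cost 1):
  1. keep 'r'
  2. keep 'o'
  3. insert 'u'  (+1)
  4. insert 't'  (+1)
  5. substitute 'b' -> 'i'  (+1)
  6. substitute 'o' -> 'n'  (+1)
  7. substitute 't' -> 'e'  (+1)
Total edit operations: 5
Edit distance = 5


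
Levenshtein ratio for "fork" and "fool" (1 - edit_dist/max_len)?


Word 1: "fork" (length 4)
Word 2: "fool" (length 4)
One optimal edit sequence:
  1. keep 'f'
  2. keep 'o'
  3. substitute 'r' -> 'o'  (+1)
  4. substitute 'k' -> 'l'  (+1)
Edit distance = 2
Max length = max(4, 4) = 4
Similarity = 1 - 2/4
= 0.5000


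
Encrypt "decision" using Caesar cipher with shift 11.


Word: "decision"
Shift: 11
Each letter → (letter + shift) mod 26:
  'd' (3) + 11 = 14 → 'o'
  'e' (4) + 11 = 15 → 'p'
  'c' (2) + 11 = 13 → 'n'
  'i' (8) + 11 = 19 → 't'
  's' (18) + 11 = 3 → 'd'
  'i' (8) + 11 = 19 → 't'
  'o' (14) + 11 = 25 → 'z'
  'n' (13) + 11 = 24 → 'y'
Result = "opntdtzy"


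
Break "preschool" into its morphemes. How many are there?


Word: "preschool"
Morphemes: pre- | school
Each morpheme carries meaning
= 2 morphemes


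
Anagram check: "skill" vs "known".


Word 1: "skill" → sorted: iklls
Word 2: "known" → sorted: knnow
Same letters? iklls != knnow
Anagram = No


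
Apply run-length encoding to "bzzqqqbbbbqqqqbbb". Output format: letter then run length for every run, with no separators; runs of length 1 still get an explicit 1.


String: "bzzqqqbbbbqqqqbbb"
Scanning for consecutive runs:
  'b' x 1
  'z' x 2
  'q' x 3
  'b' x 4
  'q' x 4
  'b' x 3
RLE = "b1z2q3b4q4b3"


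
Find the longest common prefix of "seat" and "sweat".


Word 1: "seat"
Word 2: "sweat"
Comparing from start:
  Pos 0: 's' == 's'
  Pos 1: 'e' != 'w' (stop)
LCP = "s" (length 1)


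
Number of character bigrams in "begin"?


Word: "begin" (length 5)
Number of 2-grams = length - 2 + 1 = 5 - 2 + 1
= 4


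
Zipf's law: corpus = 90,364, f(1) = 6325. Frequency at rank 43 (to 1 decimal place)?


Zipf's law: f(r) = f(1) / r
f(1) = 6325
f(43) = 6325 / 43
= 147.1 occurrences


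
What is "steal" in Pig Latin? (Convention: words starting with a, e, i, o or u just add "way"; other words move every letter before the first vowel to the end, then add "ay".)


Word: "steal"
Starts with consonant(s) → move to end, add 'ay'
Consonant cluster: "st"
Pig Latin = "ealstay"


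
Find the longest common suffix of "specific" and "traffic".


Word 1: "specific"
Word 2: "traffic"
Comparing from end:
  Pos -1: 'c' == 'c'
  Pos -2: 'i' == 'i'
  Pos -3: 'f' == 'f'
  Pos -4: 'i' != 'f' (stop)
LCS = "fic" (length 3)


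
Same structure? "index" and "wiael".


Pattern of "index": [0, 1, 2, 3, 4]
Pattern of "wiael": [0, 1, 2, 3, 4]
Patterns match
Same pattern = Yes


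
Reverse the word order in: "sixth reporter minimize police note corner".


Original: "sixth reporter minimize police note corner"
Words (1..n): sixth | reporter | minimize | police | note | corner
Reversed (n..1): corner | note | police | minimize | reporter | sixth
Result = "corner note police minimize reporter sixth"


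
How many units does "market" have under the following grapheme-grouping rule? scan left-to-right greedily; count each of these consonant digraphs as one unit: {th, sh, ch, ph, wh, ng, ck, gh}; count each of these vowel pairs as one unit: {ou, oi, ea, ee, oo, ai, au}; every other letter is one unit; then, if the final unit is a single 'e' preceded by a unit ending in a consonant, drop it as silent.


Word: "market" (6 letters)
Left-to-right scan:
  1. 'm' (letter)
  2. 'a' (letter)
  3. 'r' (letter)
  4. 'k' (letter)
  5. 'e' (letter)
  6. 't' (letter)
Units from scan: 6
Sound units = 6 units


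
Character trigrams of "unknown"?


Word: "unknown" (length 7)
Number of trigrams = 7 - 3 + 1 = 5
  Position 0: "unk"
  Position 1: "nkn"
  Position 2: "kno"
  Position 3: "now"
  Position 4: "own"
Trigrams = "unk", "nkn", "kno", "now", "own"


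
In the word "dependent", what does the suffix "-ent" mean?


Suffix: -ent
Example: dependent = depend + -ent
Meaning = one who / that which


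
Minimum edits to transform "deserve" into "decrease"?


Word 1: "deserve" (length 7)
Word 2: "decrease" (length 8)
One optimal edit sequence (insert/delete/substitute each cost 1):
  1. keep 'd'
  2. keep 'e'
  3. insert 'c'  (+1)
  4. substitute 's' -> 'r'  (+1)
  5. keep 'e'
  6. substitute 'r' -> 'a'  (+1)
  7. substitute 'v' -> 's'  (+1)
  8. keep 'e'
Total edit operations: 4
Edit distance = 4


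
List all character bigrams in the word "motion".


Word: "motion" (length 6)
Number of bigrams = 6 - 2 + 1 = 5
  Position 0: "mo"
  Position 1: "ot"
  Position 2: "ti"
  Position 3: "io"
  Position 4: "on"
Bigrams = "mo", "ot", "ti", "io", "on"


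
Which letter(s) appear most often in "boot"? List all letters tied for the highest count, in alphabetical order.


Word: "boot"
Letter counts:
  'b': 1
  'o': 2
  't': 1
Maximum count = 2
Most frequent = 'o' (2 times each)


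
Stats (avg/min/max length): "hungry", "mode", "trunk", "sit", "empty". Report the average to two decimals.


Lengths: "hungry"=6, "mode"=4, "trunk"=5, "sit"=3, "empty"=5
Sum = 23, Count = 5
Average = 23/5 = 4.60
= avg=4.60, min=3, max=6


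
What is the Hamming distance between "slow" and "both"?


Comparing character by character (same length = 4):
  Pos 0: 's' vs 'b' !=
  Pos 1: 'l' vs 'o' !=
  Pos 2: 'o' vs 't' !=
  Pos 3: 'w' vs 'h' !=
Hamming distance = 4


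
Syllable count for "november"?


Word: "november"
Syllable breakdown: no | vem | ber
Counting: 3 parts
= 3 syllables


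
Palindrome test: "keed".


Word: "keed"
Reversed: "deek"
Forward == Backward? keed != deek
Palindrome = No


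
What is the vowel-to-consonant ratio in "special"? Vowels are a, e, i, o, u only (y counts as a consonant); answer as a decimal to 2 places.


Word: "special"
Vowels (a,e,i,o,u): 3
Consonants: 4
Ratio = 3/4
= 0.75


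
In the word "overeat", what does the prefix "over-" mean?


Prefix: over-
As in: overeat -> over- + eat
Meaning = excessive


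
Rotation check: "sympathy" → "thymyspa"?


Word: "sympathy", Candidate: "thymyspa"
Method: check if candidate is substring of word+word
"sympathysympathy" contains "thymyspa"? No
Is rotation = No


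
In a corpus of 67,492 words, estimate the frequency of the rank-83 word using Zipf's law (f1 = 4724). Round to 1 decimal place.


Zipf's law: f(r) = f(1) / r
f(1) = 4724
f(83) = 4724 / 83
= 56.9 occurrences


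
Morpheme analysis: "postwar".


Word: "postwar"
Morphemes: post- / war
Each morpheme carries meaning
= 2 morphemes


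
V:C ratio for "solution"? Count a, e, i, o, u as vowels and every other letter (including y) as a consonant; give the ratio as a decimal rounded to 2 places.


Word: "solution"
Vowels (a,e,i,o,u): 4
Consonants: 4
Ratio = 4/4
= 1.00
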